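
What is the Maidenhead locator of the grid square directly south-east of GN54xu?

GN64at

Longitude subsquare x = 23; +1 → 24, wraps to 0 = a, carry into square.
Longitude square 5; +1 → 6.
Latitude subsquare u = 20; −1 → 19 = t.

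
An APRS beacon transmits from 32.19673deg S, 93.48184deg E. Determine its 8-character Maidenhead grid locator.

Add 180° to longitude and 90° to latitude: 273.48184, 57.80327.
Field: lon ⌊273.48184/20⌋ = 13 → N; lat ⌊57.80327/10⌋ = 5 → F.
Square: lon ⌊13.48184/2⌋ = 6; lat ⌊7.80327/1⌋ = 7.
Subsquare: lon ⌊1.48184/0.0833333⌋ = 17 → r; lat ⌊0.80327/0.0416667⌋ = 19 → t.
Extended square: lon ⌊0.06517/0.00833333⌋ = 7; lat ⌊0.01160/0.00416667⌋ = 2.

NF67rt72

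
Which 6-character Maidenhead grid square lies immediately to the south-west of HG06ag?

GG96xf

Longitude subsquare a = 0; −1 → -1, wraps to 23 = x, carry into square.
Longitude square 0; −1 → -1, wraps to 9, carry into field.
Longitude field H = 7; −1 → 6 = G.
Latitude subsquare g = 6; −1 → 5 = f.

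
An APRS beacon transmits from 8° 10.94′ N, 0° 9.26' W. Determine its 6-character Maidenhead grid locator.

Shift to the Maidenhead origin (180°W, 90°S): lon 179.8457, lat 98.1823.
Field (20°×10°, letters A–R): lon ⌊179.8457/20⌋ = 8 → I; lat ⌊98.1823/10⌋ = 9 → J.
Square (2°×1°, digits 0–9): lon ⌊19.8457/2⌋ = 9; lat ⌊8.1823/1⌋ = 8.
Subsquare (5′×2.5′, letters a–x): lon ⌊1.8457/0.0833333⌋ = 22 → w; lat ⌊0.1823/0.0416667⌋ = 4 → e.

IJ98we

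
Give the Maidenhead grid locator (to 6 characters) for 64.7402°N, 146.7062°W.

BP64pr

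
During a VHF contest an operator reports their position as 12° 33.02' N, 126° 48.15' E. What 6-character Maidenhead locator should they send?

Offset from 180°W / 90°S: lon 306.8025°, lat 102.5503°.
Field (20°×10°, letters A–R): 306.8025/20 → 15 → P, 102.5503/10 → 10 → K; chars PK.
Square (2°×1°, digits 0–9): 6.8025/2 → 3, 2.5503/1 → 2; chars 32.
Subsquare (5′×2.5′, letters a–x): 0.8025/0.0833333 → 9 → j, 0.5503/0.0416667 → 13 → n; chars jn.

PK32jn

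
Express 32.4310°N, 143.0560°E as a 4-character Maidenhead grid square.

QM12

Add 180° to longitude and 90° to latitude: 323.06, 122.43.
Field: lon ⌊323.06/20⌋ = 16 → Q; lat ⌊122.43/10⌋ = 12 → M.
Square: lon ⌊3.06/2⌋ = 1; lat ⌊2.43/1⌋ = 2.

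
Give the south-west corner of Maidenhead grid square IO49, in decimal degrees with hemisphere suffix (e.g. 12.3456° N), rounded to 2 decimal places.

59.00° N, 12.00° W

Field I=8, O=14: +8·20° lon, +14·10° lat → SW at lon -20°, lat 50°.
Square 4, 9: +4·2° lon, +9·1° lat → SW at lon -12°, lat 59°.
latitude 59.00° N, longitude 12.00° W.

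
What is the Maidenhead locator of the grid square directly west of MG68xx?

MG68wx

Longitude subsquare x = 23; −1 → 22 = w.
The latitude characters are unchanged.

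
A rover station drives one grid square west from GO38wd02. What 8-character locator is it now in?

GO38vd92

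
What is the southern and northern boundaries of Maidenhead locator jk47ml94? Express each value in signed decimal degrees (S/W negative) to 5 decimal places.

17.47500, 17.47917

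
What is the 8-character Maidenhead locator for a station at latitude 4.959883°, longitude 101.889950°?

OJ04wx60

Shift to the Maidenhead origin (180°W, 90°S): lon 281.88995, lat 94.95988.
Field: lon ⌊281.88995/20⌋ = 14 → O; lat ⌊94.95988/10⌋ = 9 → J.
Square: lon ⌊1.88995/2⌋ = 0; lat ⌊4.95988/1⌋ = 4.
Subsquare: lon ⌊1.88995/0.0833333⌋ = 22 → w; lat ⌊0.95988/0.0416667⌋ = 23 → x.
Extended square: lon ⌊0.05662/0.00833333⌋ = 6; lat ⌊0.00155/0.00416667⌋ = 0.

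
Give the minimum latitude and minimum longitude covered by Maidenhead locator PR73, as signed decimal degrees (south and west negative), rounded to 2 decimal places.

Field P=15, R=17: +15·20° lon, +17·10° lat → SW at lon 120°, lat 80°.
Square 7, 3: +7·2° lon, +3·1° lat → SW at lon 134°, lat 83°.
latitude 83.00, longitude 134.00.

83.00, 134.00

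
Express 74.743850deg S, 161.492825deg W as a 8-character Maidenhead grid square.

AB95gg01

Add 180° to longitude and 90° to latitude: 18.50717, 15.25615.
Field (20°×10°, letters A–R): lon ⌊18.50717/20⌋ = 0 → A; lat ⌊15.25615/10⌋ = 1 → B.
Square (2°×1°, digits 0–9): lon ⌊18.50717/2⌋ = 9; lat ⌊5.25615/1⌋ = 5.
Subsquare (5′×2.5′, letters a–x): lon ⌊0.50717/0.0833333⌋ = 6 → g; lat ⌊0.25615/0.0416667⌋ = 6 → g.
Extended square (30″×15″, digits 0–9): lon ⌊0.00717/0.00833333⌋ = 0; lat ⌊0.00615/0.00416667⌋ = 1.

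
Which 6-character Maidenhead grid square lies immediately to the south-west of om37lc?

OM37kb

Longitude subsquare l = 11; −1 → 10 = k.
Latitude subsquare c = 2; −1 → 1 = b.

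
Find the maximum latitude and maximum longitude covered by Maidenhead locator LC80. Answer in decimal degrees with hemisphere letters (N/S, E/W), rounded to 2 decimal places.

69.00° S, 58.00° E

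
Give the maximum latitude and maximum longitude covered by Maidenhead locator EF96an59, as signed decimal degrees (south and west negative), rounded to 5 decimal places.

-33.41667, -81.95000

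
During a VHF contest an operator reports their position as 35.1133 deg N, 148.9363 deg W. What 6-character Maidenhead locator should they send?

Add 180° to longitude and 90° to latitude: 31.0637, 125.1133.
Field: lon ⌊31.0637/20⌋ = 1 → B; lat ⌊125.1133/10⌋ = 12 → M.
Square: lon ⌊11.0637/2⌋ = 5; lat ⌊5.1133/1⌋ = 5.
Subsquare: lon ⌊1.0637/0.0833333⌋ = 12 → m; lat ⌊0.1133/0.0416667⌋ = 2 → c.

BM55mc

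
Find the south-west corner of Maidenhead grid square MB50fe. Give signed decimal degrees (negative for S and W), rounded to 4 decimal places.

-79.8333, 70.4167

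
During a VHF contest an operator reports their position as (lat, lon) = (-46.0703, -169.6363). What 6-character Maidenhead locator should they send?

Offset from 180°W / 90°S: lon 10.3637°, lat 43.9297°.
Field (20°×10°, letters A–R): lon ⌊10.3637/20⌋ = 0 → A; lat ⌊43.9297/10⌋ = 4 → E.
Square (2°×1°, digits 0–9): lon ⌊10.3637/2⌋ = 5; lat ⌊3.9297/1⌋ = 3.
Subsquare (5′×2.5′, letters a–x): lon ⌊0.3637/0.0833333⌋ = 4 → e; lat ⌊0.9297/0.0416667⌋ = 22 → w.

AE53ew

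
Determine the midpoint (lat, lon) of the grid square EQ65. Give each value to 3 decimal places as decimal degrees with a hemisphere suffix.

75.500° N, 87.000° W

Field E=4, Q=16: +4·20° lon, +16·10° lat → SW at lon -100°, lat 70°.
Square 6, 5: +6·2° lon, +5·1° lat → SW at lon -88°, lat 75°.
Cell spans 2° lon × 1° lat. Centre is SW corner plus half of each.
latitude 75.500° N, longitude 87.000° W.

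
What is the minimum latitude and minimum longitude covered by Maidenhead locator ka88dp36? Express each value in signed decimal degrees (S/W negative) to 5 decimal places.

Field K=10, A=0: +10·20° lon, +0·10° lat → SW at lon 20°, lat -90°.
Square 8, 8: +8·2° lon, +8·1° lat → SW at lon 36°, lat -82°.
Subsquare d=3, p=15: +3·0.0833333° lon, +15·0.0416667° lat → SW at lon 36.25°, lat -81.375°.
Extended square 3, 6: +3·0.00833333° lon, +6·0.00416667° lat → SW at lon 36.275°, lat -81.35°.
latitude -81.35000, longitude 36.27500.

-81.35000, 36.27500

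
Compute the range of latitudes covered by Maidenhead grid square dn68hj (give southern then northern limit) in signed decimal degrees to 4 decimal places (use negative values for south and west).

48.3750, 48.4167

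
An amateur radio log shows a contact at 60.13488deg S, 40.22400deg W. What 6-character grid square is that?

Add 180° to longitude and 90° to latitude: 139.7760, 29.8651.
Field: lon ⌊139.7760/20⌋ = 6 → G; lat ⌊29.8651/10⌋ = 2 → C.
Square: lon ⌊19.7760/2⌋ = 9; lat ⌊9.8651/1⌋ = 9.
Subsquare: lon ⌊1.7760/0.0833333⌋ = 21 → v; lat ⌊0.8651/0.0416667⌋ = 20 → u.

GC99vu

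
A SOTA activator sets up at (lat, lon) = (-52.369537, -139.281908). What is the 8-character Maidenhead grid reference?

CD07ip61

Offset from 180°W / 90°S: lon 40.71809°, lat 37.63046°.
Field: lon ⌊40.71809/20⌋ = 2 → C; lat ⌊37.63046/10⌋ = 3 → D.
Square: lon ⌊0.71809/2⌋ = 0; lat ⌊7.63046/1⌋ = 7.
Subsquare: lon ⌊0.71809/0.0833333⌋ = 8 → i; lat ⌊0.63046/0.0416667⌋ = 15 → p.
Extended square: lon ⌊0.05143/0.00833333⌋ = 6; lat ⌊0.00546/0.00416667⌋ = 1.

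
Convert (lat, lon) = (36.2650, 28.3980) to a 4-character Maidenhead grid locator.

Shift to the Maidenhead origin (180°W, 90°S): lon 208.40, lat 126.27.
Field: 208.40/20 → 10 → K, 126.27/10 → 12 → M; chars KM.
Square: 8.40/2 → 4, 6.27/1 → 6; chars 46.

KM46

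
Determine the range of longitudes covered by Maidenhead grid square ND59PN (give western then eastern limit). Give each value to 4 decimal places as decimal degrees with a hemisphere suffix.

91.2500° E, 91.3333° E

Field N=13, D=3: +13·20° lon, +3·10° lat → SW at lon 80°, lat -60°.
Square 5, 9: +5·2° lon, +9·1° lat → SW at lon 90°, lat -51°.
Subsquare p=15, n=13: +15·0.0833333° lon, +13·0.0416667° lat → SW at lon 91.25°, lat -50.4583°.
Cell spans 0.0833333° lon × 0.0416667° lat.
west 91.2500° E, east 91.3333° E.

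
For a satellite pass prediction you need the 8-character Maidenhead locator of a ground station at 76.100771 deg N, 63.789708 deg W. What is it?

FQ86cc54

Shift to the Maidenhead origin (180°W, 90°S): lon 116.21029, lat 166.10077.
Field (20°×10°, letters A–R): 116.21029/20 → 5 → F, 166.10077/10 → 16 → Q; chars FQ.
Square (2°×1°, digits 0–9): 16.21029/2 → 8, 6.10077/1 → 6; chars 86.
Subsquare (5′×2.5′, letters a–x): 0.21029/0.0833333 → 2 → c, 0.10077/0.0416667 → 2 → c; chars cc.
Extended square (30″×15″, digits 0–9): 0.04363/0.00833333 → 5, 0.01744/0.00416667 → 4; chars 54.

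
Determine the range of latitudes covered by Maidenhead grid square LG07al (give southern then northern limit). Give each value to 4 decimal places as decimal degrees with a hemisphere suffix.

Field L=11, G=6: +11·20° lon, +6·10° lat → SW at lon 40°, lat -30°.
Square 0, 7: +0·2° lon, +7·1° lat → SW at lon 40°, lat -23°.
Subsquare a=0, l=11: +0·0.0833333° lon, +11·0.0416667° lat → SW at lon 40°, lat -22.5417°.
Cell spans 0.0833333° lon × 0.0416667° lat.
south 22.5417° S, north 22.5000° S.

22.5417° S, 22.5000° S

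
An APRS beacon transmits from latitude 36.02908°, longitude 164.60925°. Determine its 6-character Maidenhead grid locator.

Offset from 180°W / 90°S: lon 344.6092°, lat 126.0291°.
Field: lon ⌊344.6092/20⌋ = 17 → R; lat ⌊126.0291/10⌋ = 12 → M.
Square: lon ⌊4.6092/2⌋ = 2; lat ⌊6.0291/1⌋ = 6.
Subsquare: lon ⌊0.6092/0.0833333⌋ = 7 → h; lat ⌊0.0291/0.0416667⌋ = 0 → a.

RM26ha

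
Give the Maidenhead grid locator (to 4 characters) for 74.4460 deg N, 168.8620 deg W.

Shift to the Maidenhead origin (180°W, 90°S): lon 11.14, lat 164.45.
Field: lon ⌊11.14/20⌋ = 0 → A; lat ⌊164.45/10⌋ = 16 → Q.
Square: lon ⌊11.14/2⌋ = 5; lat ⌊4.45/1⌋ = 4.

AQ54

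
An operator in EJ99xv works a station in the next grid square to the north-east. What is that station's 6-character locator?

FJ09aw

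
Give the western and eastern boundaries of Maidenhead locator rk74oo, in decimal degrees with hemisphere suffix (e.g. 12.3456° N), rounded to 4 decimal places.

Field R=17, K=10: +17·20° lon, +10·10° lat → SW at lon 160°, lat 10°.
Square 7, 4: +7·2° lon, +4·1° lat → SW at lon 174°, lat 14°.
Subsquare o=14, o=14: +14·0.0833333° lon, +14·0.0416667° lat → SW at lon 175.167°, lat 14.5833°.
Cell spans 0.0833333° lon × 0.0416667° lat.
west 175.1667° E, east 175.2500° E.

175.1667° E, 175.2500° E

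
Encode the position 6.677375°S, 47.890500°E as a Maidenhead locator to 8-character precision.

Offset from 180°W / 90°S: lon 227.89050°, lat 83.32263°.
Field: lon ⌊227.89050/20⌋ = 11 → L; lat ⌊83.32263/10⌋ = 8 → I.
Square: lon ⌊7.89050/2⌋ = 3; lat ⌊3.32263/1⌋ = 3.
Subsquare: lon ⌊1.89050/0.0833333⌋ = 22 → w; lat ⌊0.32263/0.0416667⌋ = 7 → h.
Extended square: lon ⌊0.05717/0.00833333⌋ = 6; lat ⌊0.03096/0.00416667⌋ = 7.

LI33wh67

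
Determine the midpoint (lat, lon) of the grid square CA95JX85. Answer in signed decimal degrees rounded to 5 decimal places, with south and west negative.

-84.01875, -121.17917

Field C=2, A=0: +2·20° lon, +0·10° lat → SW at lon -140°, lat -90°.
Square 9, 5: +9·2° lon, +5·1° lat → SW at lon -122°, lat -85°.
Subsquare j=9, x=23: +9·0.0833333° lon, +23·0.0416667° lat → SW at lon -121.25°, lat -84.0417°.
Extended square 8, 5: +8·0.00833333° lon, +5·0.00416667° lat → SW at lon -121.183°, lat -84.0208°.
Cell spans 0.00833333° lon × 0.00416667° lat. Centre is SW corner plus half of each.
latitude -84.01875, longitude -121.17917.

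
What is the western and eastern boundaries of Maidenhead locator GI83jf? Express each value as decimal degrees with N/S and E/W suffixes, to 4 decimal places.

43.2500° W, 43.1667° W

Field G=6, I=8: +6·20° lon, +8·10° lat → SW at lon -60°, lat -10°.
Square 8, 3: +8·2° lon, +3·1° lat → SW at lon -44°, lat -7°.
Subsquare j=9, f=5: +9·0.0833333° lon, +5·0.0416667° lat → SW at lon -43.25°, lat -6.79167°.
Cell spans 0.0833333° lon × 0.0416667° lat.
west 43.2500° W, east 43.1667° W.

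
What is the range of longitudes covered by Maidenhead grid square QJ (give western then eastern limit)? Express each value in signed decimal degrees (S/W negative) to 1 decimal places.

140.0, 160.0

Field Q=16, J=9: +16·20° lon, +9·10° lat → SW at lon 140°, lat 0°.
Cell spans 20° lon × 10° lat.
west 140.0, east 160.0.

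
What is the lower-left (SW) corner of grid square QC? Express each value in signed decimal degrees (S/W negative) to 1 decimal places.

-70.0, 140.0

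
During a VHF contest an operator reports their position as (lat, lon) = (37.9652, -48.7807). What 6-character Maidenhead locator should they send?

GM57ox

Shift to the Maidenhead origin (180°W, 90°S): lon 131.2193, lat 127.9652.
Field (20°×10°, letters A–R): lon ⌊131.2193/20⌋ = 6 → G; lat ⌊127.9652/10⌋ = 12 → M.
Square (2°×1°, digits 0–9): lon ⌊11.2193/2⌋ = 5; lat ⌊7.9652/1⌋ = 7.
Subsquare (5′×2.5′, letters a–x): lon ⌊1.2193/0.0833333⌋ = 14 → o; lat ⌊0.9652/0.0416667⌋ = 23 → x.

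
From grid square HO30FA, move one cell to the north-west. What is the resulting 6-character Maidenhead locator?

HO30eb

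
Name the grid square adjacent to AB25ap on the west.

AB15xp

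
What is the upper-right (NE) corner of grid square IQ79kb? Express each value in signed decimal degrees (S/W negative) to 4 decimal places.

Field I=8, Q=16: +8·20° lon, +16·10° lat → SW at lon -20°, lat 70°.
Square 7, 9: +7·2° lon, +9·1° lat → SW at lon -6°, lat 79°.
Subsquare k=10, b=1: +10·0.0833333° lon, +1·0.0416667° lat → SW at lon -5.16667°, lat 79.0417°.
Cell spans 0.0833333° lon × 0.0416667° lat. NE corner is SW corner plus one full cell.
latitude 79.0833, longitude -5.0833.

79.0833, -5.0833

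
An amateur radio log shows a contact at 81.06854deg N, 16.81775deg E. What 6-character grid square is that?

Offset from 180°W / 90°S: lon 196.8177°, lat 171.0685°.
Field (20°×10°, letters A–R): 196.8177/20 → 9 → J, 171.0685/10 → 17 → R; chars JR.
Square (2°×1°, digits 0–9): 16.8177/2 → 8, 1.0685/1 → 1; chars 81.
Subsquare (5′×2.5′, letters a–x): 0.8177/0.0833333 → 9 → j, 0.0685/0.0416667 → 1 → b; chars jb.

JR81jb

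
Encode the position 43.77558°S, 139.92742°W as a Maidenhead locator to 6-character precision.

CE06af

Add 180° to longitude and 90° to latitude: 40.0726, 46.2244.
Field: lon ⌊40.0726/20⌋ = 2 → C; lat ⌊46.2244/10⌋ = 4 → E.
Square: lon ⌊0.0726/2⌋ = 0; lat ⌊6.2244/1⌋ = 6.
Subsquare: lon ⌊0.0726/0.0833333⌋ = 0 → a; lat ⌊0.2244/0.0416667⌋ = 5 → f.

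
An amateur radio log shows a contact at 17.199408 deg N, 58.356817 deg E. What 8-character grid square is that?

Shift to the Maidenhead origin (180°W, 90°S): lon 238.35682, lat 107.19941.
Field: lon ⌊238.35682/20⌋ = 11 → L; lat ⌊107.19941/10⌋ = 10 → K.
Square: lon ⌊18.35682/2⌋ = 9; lat ⌊7.19941/1⌋ = 7.
Subsquare: lon ⌊0.35682/0.0833333⌋ = 4 → e; lat ⌊0.19941/0.0416667⌋ = 4 → e.
Extended square: lon ⌊0.02348/0.00833333⌋ = 2; lat ⌊0.03274/0.00416667⌋ = 7.

LK97ee27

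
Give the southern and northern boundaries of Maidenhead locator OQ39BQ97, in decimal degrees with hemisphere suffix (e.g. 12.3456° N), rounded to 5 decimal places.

Field O=14, Q=16: +14·20° lon, +16·10° lat → SW at lon 100°, lat 70°.
Square 3, 9: +3·2° lon, +9·1° lat → SW at lon 106°, lat 79°.
Subsquare b=1, q=16: +1·0.0833333° lon, +16·0.0416667° lat → SW at lon 106.083°, lat 79.6667°.
Extended square 9, 7: +9·0.00833333° lon, +7·0.00416667° lat → SW at lon 106.158°, lat 79.6958°.
Cell spans 0.00833333° lon × 0.00416667° lat.
south 79.69583° N, north 79.70000° N.

79.69583° N, 79.70000° N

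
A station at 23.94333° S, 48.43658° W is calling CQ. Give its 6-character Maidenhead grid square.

GG56sb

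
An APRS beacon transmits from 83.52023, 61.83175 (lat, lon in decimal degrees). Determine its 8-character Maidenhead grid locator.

Add 180° to longitude and 90° to latitude: 241.83175, 173.52023.
Field (20°×10°, letters A–R): 241.83175/20 → 12 → M, 173.52023/10 → 17 → R; chars MR.
Square (2°×1°, digits 0–9): 1.83175/2 → 0, 3.52023/1 → 3; chars 03.
Subsquare (5′×2.5′, letters a–x): 1.83175/0.0833333 → 21 → v, 0.52023/0.0416667 → 12 → m; chars vm.
Extended square (30″×15″, digits 0–9): 0.08175/0.00833333 → 9, 0.02023/0.00416667 → 4; chars 94.

MR03vm94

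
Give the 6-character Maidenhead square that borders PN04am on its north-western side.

Longitude subsquare a = 0; −1 → -1, wraps to 23 = x, carry into square.
Longitude square 0; −1 → -1, wraps to 9, carry into field.
Longitude field P = 15; −1 → 14 = O.
Latitude subsquare m = 12; +1 → 13 = n.

ON94xn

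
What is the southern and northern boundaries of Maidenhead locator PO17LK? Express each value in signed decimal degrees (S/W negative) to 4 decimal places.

57.4167, 57.4583

Field P=15, O=14: +15·20° lon, +14·10° lat → SW at lon 120°, lat 50°.
Square 1, 7: +1·2° lon, +7·1° lat → SW at lon 122°, lat 57°.
Subsquare l=11, k=10: +11·0.0833333° lon, +10·0.0416667° lat → SW at lon 122.917°, lat 57.4167°.
Cell spans 0.0833333° lon × 0.0416667° lat.
south 57.4167, north 57.4583.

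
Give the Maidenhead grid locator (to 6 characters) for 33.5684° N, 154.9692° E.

QM73ln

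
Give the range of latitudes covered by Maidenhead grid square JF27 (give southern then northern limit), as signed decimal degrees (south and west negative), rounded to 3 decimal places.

Field J=9, F=5: +9·20° lon, +5·10° lat → SW at lon 0°, lat -40°.
Square 2, 7: +2·2° lon, +7·1° lat → SW at lon 4°, lat -33°.
Cell spans 2° lon × 1° lat.
south -33.000, north -32.000.

-33.000, -32.000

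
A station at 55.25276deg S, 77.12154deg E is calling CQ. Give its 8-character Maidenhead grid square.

Shift to the Maidenhead origin (180°W, 90°S): lon 257.12154, lat 34.74724.
Field (20°×10°, letters A–R): 257.12154/20 → 12 → M, 34.74724/10 → 3 → D; chars MD.
Square (2°×1°, digits 0–9): 17.12154/2 → 8, 4.74724/1 → 4; chars 84.
Subsquare (5′×2.5′, letters a–x): 1.12154/0.0833333 → 13 → n, 0.74724/0.0416667 → 17 → r; chars nr.
Extended square (30″×15″, digits 0–9): 0.03821/0.00833333 → 4, 0.03891/0.00416667 → 9; chars 49.

MD84nr49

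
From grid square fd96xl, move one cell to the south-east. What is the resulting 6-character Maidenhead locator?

Longitude subsquare x = 23; +1 → 24, wraps to 0 = a, carry into square.
Longitude square 9; +1 → 10, wraps to 0, carry into field.
Longitude field F = 5; +1 → 6 = G.
Latitude subsquare l = 11; −1 → 10 = k.

GD06ak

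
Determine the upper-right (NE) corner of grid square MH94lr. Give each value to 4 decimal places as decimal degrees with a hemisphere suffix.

15.2500° S, 79.0000° E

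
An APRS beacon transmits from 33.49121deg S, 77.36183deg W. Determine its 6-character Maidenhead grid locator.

FF16hm

Offset from 180°W / 90°S: lon 102.6382°, lat 56.5088°.
Field: lon ⌊102.6382/20⌋ = 5 → F; lat ⌊56.5088/10⌋ = 5 → F.
Square: lon ⌊2.6382/2⌋ = 1; lat ⌊6.5088/1⌋ = 6.
Subsquare: lon ⌊0.6382/0.0833333⌋ = 7 → h; lat ⌊0.5088/0.0416667⌋ = 12 → m.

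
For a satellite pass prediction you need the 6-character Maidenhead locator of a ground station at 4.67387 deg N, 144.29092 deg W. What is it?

BJ74uq

Shift to the Maidenhead origin (180°W, 90°S): lon 35.7091, lat 94.6739.
Field (20°×10°, letters A–R): 35.7091/20 → 1 → B, 94.6739/10 → 9 → J; chars BJ.
Square (2°×1°, digits 0–9): 15.7091/2 → 7, 4.6739/1 → 4; chars 74.
Subsquare (5′×2.5′, letters a–x): 1.7091/0.0833333 → 20 → u, 0.6739/0.0416667 → 16 → q; chars uq.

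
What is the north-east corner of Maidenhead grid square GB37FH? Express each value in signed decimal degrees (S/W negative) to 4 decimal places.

Field G=6, B=1: +6·20° lon, +1·10° lat → SW at lon -60°, lat -80°.
Square 3, 7: +3·2° lon, +7·1° lat → SW at lon -54°, lat -73°.
Subsquare f=5, h=7: +5·0.0833333° lon, +7·0.0416667° lat → SW at lon -53.5833°, lat -72.7083°.
Cell spans 0.0833333° lon × 0.0416667° lat. NE corner is SW corner plus one full cell.
latitude -72.6667, longitude -53.5000.

-72.6667, -53.5000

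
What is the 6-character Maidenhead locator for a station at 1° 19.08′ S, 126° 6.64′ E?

PI38bq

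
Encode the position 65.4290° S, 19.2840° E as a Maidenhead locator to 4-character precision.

JC94

Add 180° to longitude and 90° to latitude: 199.28, 24.57.
Field: 199.28/20 → 9 → J, 24.57/10 → 2 → C; chars JC.
Square: 19.28/2 → 9, 4.57/1 → 4; chars 94.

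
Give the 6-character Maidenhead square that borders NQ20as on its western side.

Longitude subsquare a = 0; −1 → -1, wraps to 23 = x, carry into square.
Longitude square 2; −1 → 1.
The latitude characters are unchanged.

NQ10xs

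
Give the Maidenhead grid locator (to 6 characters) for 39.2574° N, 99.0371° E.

Offset from 180°W / 90°S: lon 279.0371°, lat 129.2574°.
Field: lon ⌊279.0371/20⌋ = 13 → N; lat ⌊129.2574/10⌋ = 12 → M.
Square: lon ⌊19.0371/2⌋ = 9; lat ⌊9.2574/1⌋ = 9.
Subsquare: lon ⌊1.0371/0.0833333⌋ = 12 → m; lat ⌊0.2574/0.0416667⌋ = 6 → g.

NM99mg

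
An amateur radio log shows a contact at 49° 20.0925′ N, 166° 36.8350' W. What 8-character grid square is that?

AN69qi60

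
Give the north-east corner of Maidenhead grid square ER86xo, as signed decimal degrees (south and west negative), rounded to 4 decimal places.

Field E=4, R=17: +4·20° lon, +17·10° lat → SW at lon -100°, lat 80°.
Square 8, 6: +8·2° lon, +6·1° lat → SW at lon -84°, lat 86°.
Subsquare x=23, o=14: +23·0.0833333° lon, +14·0.0416667° lat → SW at lon -82.0833°, lat 86.5833°.
Cell spans 0.0833333° lon × 0.0416667° lat. NE corner is SW corner plus one full cell.
latitude 86.6250, longitude -82.0000.

86.6250, -82.0000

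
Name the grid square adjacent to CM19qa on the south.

CM18qx

Latitude subsquare a = 0; −1 → -1, wraps to 23 = x, carry into square.
Latitude square 9; −1 → 8.
The longitude characters are unchanged.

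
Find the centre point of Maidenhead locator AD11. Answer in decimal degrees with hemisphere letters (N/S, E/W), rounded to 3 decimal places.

58.500° S, 177.000° W

Field A=0, D=3: +0·20° lon, +3·10° lat → SW at lon -180°, lat -60°.
Square 1, 1: +1·2° lon, +1·1° lat → SW at lon -178°, lat -59°.
Cell spans 2° lon × 1° lat. Centre is SW corner plus half of each.
latitude 58.500° S, longitude 177.000° W.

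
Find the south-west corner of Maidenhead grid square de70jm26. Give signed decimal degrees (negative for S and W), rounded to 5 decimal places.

Field D=3, E=4: +3·20° lon, +4·10° lat → SW at lon -120°, lat -50°.
Square 7, 0: +7·2° lon, +0·1° lat → SW at lon -106°, lat -50°.
Subsquare j=9, m=12: +9·0.0833333° lon, +12·0.0416667° lat → SW at lon -105.25°, lat -49.5°.
Extended square 2, 6: +2·0.00833333° lon, +6·0.00416667° lat → SW at lon -105.233°, lat -49.475°.
latitude -49.47500, longitude -105.23333.

-49.47500, -105.23333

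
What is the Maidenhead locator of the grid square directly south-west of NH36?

Longitude square 3; −1 → 2.
Latitude square 6; −1 → 5.

NH25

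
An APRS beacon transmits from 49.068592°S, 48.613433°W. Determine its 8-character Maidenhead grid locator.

Shift to the Maidenhead origin (180°W, 90°S): lon 131.38657, lat 40.93141.
Field: lon ⌊131.38657/20⌋ = 6 → G; lat ⌊40.93141/10⌋ = 4 → E.
Square: lon ⌊11.38657/2⌋ = 5; lat ⌊0.93141/1⌋ = 0.
Subsquare: lon ⌊1.38657/0.0833333⌋ = 16 → q; lat ⌊0.93141/0.0416667⌋ = 22 → w.
Extended square: lon ⌊0.05323/0.00833333⌋ = 6; lat ⌊0.01474/0.00416667⌋ = 3.

GE50qw63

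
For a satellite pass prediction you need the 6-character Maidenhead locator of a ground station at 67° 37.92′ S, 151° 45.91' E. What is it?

QC52vi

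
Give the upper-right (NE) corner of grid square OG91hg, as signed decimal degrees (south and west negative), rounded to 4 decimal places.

Field O=14, G=6: +14·20° lon, +6·10° lat → SW at lon 100°, lat -30°.
Square 9, 1: +9·2° lon, +1·1° lat → SW at lon 118°, lat -29°.
Subsquare h=7, g=6: +7·0.0833333° lon, +6·0.0416667° lat → SW at lon 118.583°, lat -28.75°.
Cell spans 0.0833333° lon × 0.0416667° lat. NE corner is SW corner plus one full cell.
latitude -28.7083, longitude 118.6667.

-28.7083, 118.6667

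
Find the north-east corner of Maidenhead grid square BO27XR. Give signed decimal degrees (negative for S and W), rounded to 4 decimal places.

57.7500, -154.0000

Field B=1, O=14: +1·20° lon, +14·10° lat → SW at lon -160°, lat 50°.
Square 2, 7: +2·2° lon, +7·1° lat → SW at lon -156°, lat 57°.
Subsquare x=23, r=17: +23·0.0833333° lon, +17·0.0416667° lat → SW at lon -154.083°, lat 57.7083°.
Cell spans 0.0833333° lon × 0.0416667° lat. NE corner is SW corner plus one full cell.
latitude 57.7500, longitude -154.0000.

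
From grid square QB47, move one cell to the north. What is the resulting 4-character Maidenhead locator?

QB48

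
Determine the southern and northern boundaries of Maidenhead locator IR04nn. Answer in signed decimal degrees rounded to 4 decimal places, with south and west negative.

84.5417, 84.5833

Field I=8, R=17: +8·20° lon, +17·10° lat → SW at lon -20°, lat 80°.
Square 0, 4: +0·2° lon, +4·1° lat → SW at lon -20°, lat 84°.
Subsquare n=13, n=13: +13·0.0833333° lon, +13·0.0416667° lat → SW at lon -18.9167°, lat 84.5417°.
Cell spans 0.0833333° lon × 0.0416667° lat.
south 84.5417, north 84.5833.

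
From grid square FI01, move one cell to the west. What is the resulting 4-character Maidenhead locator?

EI91

Longitude square 0; −1 → -1, wraps to 9, carry into field.
Longitude field F = 5; −1 → 4 = E.
The latitude characters are unchanged.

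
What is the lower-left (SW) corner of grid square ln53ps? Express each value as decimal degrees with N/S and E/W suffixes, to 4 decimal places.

Field L=11, N=13: +11·20° lon, +13·10° lat → SW at lon 40°, lat 40°.
Square 5, 3: +5·2° lon, +3·1° lat → SW at lon 50°, lat 43°.
Subsquare p=15, s=18: +15·0.0833333° lon, +18·0.0416667° lat → SW at lon 51.25°, lat 43.75°.
latitude 43.7500° N, longitude 51.2500° E.

43.7500° N, 51.2500° E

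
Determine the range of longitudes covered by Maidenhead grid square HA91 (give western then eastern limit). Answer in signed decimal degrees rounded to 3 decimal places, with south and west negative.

-22.000, -20.000

Field H=7, A=0: +7·20° lon, +0·10° lat → SW at lon -40°, lat -90°.
Square 9, 1: +9·2° lon, +1·1° lat → SW at lon -22°, lat -89°.
Cell spans 2° lon × 1° lat.
west -22.000, east -20.000.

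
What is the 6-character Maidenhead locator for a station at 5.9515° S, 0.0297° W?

II94xb

Shift to the Maidenhead origin (180°W, 90°S): lon 179.9703, lat 84.0485.
Field (20°×10°, letters A–R): lon ⌊179.9703/20⌋ = 8 → I; lat ⌊84.0485/10⌋ = 8 → I.
Square (2°×1°, digits 0–9): lon ⌊19.9703/2⌋ = 9; lat ⌊4.0485/1⌋ = 4.
Subsquare (5′×2.5′, letters a–x): lon ⌊1.9703/0.0833333⌋ = 23 → x; lat ⌊0.0485/0.0416667⌋ = 1 → b.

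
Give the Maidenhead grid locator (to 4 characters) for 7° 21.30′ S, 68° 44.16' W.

Shift to the Maidenhead origin (180°W, 90°S): lon 111.26, lat 82.64.
Field (20°×10°, letters A–R): 111.26/20 → 5 → F, 82.64/10 → 8 → I; chars FI.
Square (2°×1°, digits 0–9): 11.26/2 → 5, 2.64/1 → 2; chars 52.

FI52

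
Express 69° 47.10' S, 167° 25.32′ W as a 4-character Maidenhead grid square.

AC60

Offset from 180°W / 90°S: lon 12.58°, lat 20.22°.
Field: lon ⌊12.58/20⌋ = 0 → A; lat ⌊20.22/10⌋ = 2 → C.
Square: lon ⌊12.58/2⌋ = 6; lat ⌊0.22/1⌋ = 0.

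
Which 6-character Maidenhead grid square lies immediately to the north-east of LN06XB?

LN16ac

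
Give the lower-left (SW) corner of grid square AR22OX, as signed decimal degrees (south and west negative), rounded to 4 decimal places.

82.9583, -174.8333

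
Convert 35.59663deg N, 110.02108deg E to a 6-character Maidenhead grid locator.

OM55ao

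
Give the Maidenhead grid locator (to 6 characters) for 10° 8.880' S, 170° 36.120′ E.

Offset from 180°W / 90°S: lon 350.6020°, lat 79.8520°.
Field: 350.6020/20 → 17 → R, 79.8520/10 → 7 → H; chars RH.
Square: 10.6020/2 → 5, 9.8520/1 → 9; chars 59.
Subsquare: 0.6020/0.0833333 → 7 → h, 0.8520/0.0416667 → 20 → u; chars hu.

RH59hu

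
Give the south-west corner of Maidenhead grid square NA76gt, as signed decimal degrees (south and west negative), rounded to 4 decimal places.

-83.2083, 94.5000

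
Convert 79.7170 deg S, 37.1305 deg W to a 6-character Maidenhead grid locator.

Add 180° to longitude and 90° to latitude: 142.8695, 10.2830.
Field (20°×10°, letters A–R): 142.8695/20 → 7 → H, 10.2830/10 → 1 → B; chars HB.
Square (2°×1°, digits 0–9): 2.8695/2 → 1, 0.2830/1 → 0; chars 10.
Subsquare (5′×2.5′, letters a–x): 0.8695/0.0833333 → 10 → k, 0.2830/0.0416667 → 6 → g; chars kg.

HB10kg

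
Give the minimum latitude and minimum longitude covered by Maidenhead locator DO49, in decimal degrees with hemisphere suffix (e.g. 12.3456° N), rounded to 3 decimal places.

59.000° N, 112.000° W

Field D=3, O=14: +3·20° lon, +14·10° lat → SW at lon -120°, lat 50°.
Square 4, 9: +4·2° lon, +9·1° lat → SW at lon -112°, lat 59°.
latitude 59.000° N, longitude 112.000° W.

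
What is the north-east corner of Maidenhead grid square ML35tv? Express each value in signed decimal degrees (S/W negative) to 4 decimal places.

25.9167, 67.6667

Field M=12, L=11: +12·20° lon, +11·10° lat → SW at lon 60°, lat 20°.
Square 3, 5: +3·2° lon, +5·1° lat → SW at lon 66°, lat 25°.
Subsquare t=19, v=21: +19·0.0833333° lon, +21·0.0416667° lat → SW at lon 67.5833°, lat 25.875°.
Cell spans 0.0833333° lon × 0.0416667° lat. NE corner is SW corner plus one full cell.
latitude 25.9167, longitude 67.6667.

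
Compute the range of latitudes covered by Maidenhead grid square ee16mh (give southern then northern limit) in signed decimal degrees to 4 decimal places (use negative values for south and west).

-43.7083, -43.6667

Field E=4, E=4: +4·20° lon, +4·10° lat → SW at lon -100°, lat -50°.
Square 1, 6: +1·2° lon, +6·1° lat → SW at lon -98°, lat -44°.
Subsquare m=12, h=7: +12·0.0833333° lon, +7·0.0416667° lat → SW at lon -97°, lat -43.7083°.
Cell spans 0.0833333° lon × 0.0416667° lat.
south -43.7083, north -43.6667.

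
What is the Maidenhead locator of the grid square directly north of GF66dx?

GF67da

Latitude subsquare x = 23; +1 → 24, wraps to 0 = a, carry into square.
Latitude square 6; +1 → 7.
The longitude characters are unchanged.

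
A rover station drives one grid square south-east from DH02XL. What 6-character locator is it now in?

Longitude subsquare x = 23; +1 → 24, wraps to 0 = a, carry into square.
Longitude square 0; +1 → 1.
Latitude subsquare l = 11; −1 → 10 = k.

DH12ak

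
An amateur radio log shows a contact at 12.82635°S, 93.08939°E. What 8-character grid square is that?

NH67ne01

Shift to the Maidenhead origin (180°W, 90°S): lon 273.08939, lat 77.17365.
Field (20°×10°, letters A–R): 273.08939/20 → 13 → N, 77.17365/10 → 7 → H; chars NH.
Square (2°×1°, digits 0–9): 13.08939/2 → 6, 7.17365/1 → 7; chars 67.
Subsquare (5′×2.5′, letters a–x): 1.08939/0.0833333 → 13 → n, 0.17365/0.0416667 → 4 → e; chars ne.
Extended square (30″×15″, digits 0–9): 0.00606/0.00833333 → 0, 0.00698/0.00416667 → 1; chars 01.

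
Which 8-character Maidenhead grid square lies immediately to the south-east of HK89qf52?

Longitude extended square 5; +1 → 6.
Latitude extended square 2; −1 → 1.

HK89qf61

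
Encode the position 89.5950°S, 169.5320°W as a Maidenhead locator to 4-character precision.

AA50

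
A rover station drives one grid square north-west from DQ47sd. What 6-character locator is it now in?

Longitude subsquare s = 18; −1 → 17 = r.
Latitude subsquare d = 3; +1 → 4 = e.

DQ47re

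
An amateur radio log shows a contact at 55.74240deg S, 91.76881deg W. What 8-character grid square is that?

Shift to the Maidenhead origin (180°W, 90°S): lon 88.23119, lat 34.25760.
Field (20°×10°, letters A–R): lon ⌊88.23119/20⌋ = 4 → E; lat ⌊34.25760/10⌋ = 3 → D.
Square (2°×1°, digits 0–9): lon ⌊8.23119/2⌋ = 4; lat ⌊4.25760/1⌋ = 4.
Subsquare (5′×2.5′, letters a–x): lon ⌊0.23119/0.0833333⌋ = 2 → c; lat ⌊0.25760/0.0416667⌋ = 6 → g.
Extended square (30″×15″, digits 0–9): lon ⌊0.06452/0.00833333⌋ = 7; lat ⌊0.00760/0.00416667⌋ = 1.

ED44cg71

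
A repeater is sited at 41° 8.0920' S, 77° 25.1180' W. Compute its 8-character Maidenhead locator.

Offset from 180°W / 90°S: lon 102.58137°, lat 48.86513°.
Field: lon ⌊102.58137/20⌋ = 5 → F; lat ⌊48.86513/10⌋ = 4 → E.
Square: lon ⌊2.58137/2⌋ = 1; lat ⌊8.86513/1⌋ = 8.
Subsquare: lon ⌊0.58137/0.0833333⌋ = 6 → g; lat ⌊0.86513/0.0416667⌋ = 20 → u.
Extended square: lon ⌊0.08137/0.00833333⌋ = 9; lat ⌊0.03180/0.00416667⌋ = 7.

FE18gu97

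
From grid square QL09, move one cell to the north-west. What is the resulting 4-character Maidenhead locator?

PM90

Longitude square 0; −1 → -1, wraps to 9, carry into field.
Longitude field Q = 16; −1 → 15 = P.
Latitude square 9; +1 → 10, wraps to 0, carry into field.
Latitude field L = 11; +1 → 12 = M.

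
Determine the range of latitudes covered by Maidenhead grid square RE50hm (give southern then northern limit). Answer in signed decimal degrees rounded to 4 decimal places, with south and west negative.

Field R=17, E=4: +17·20° lon, +4·10° lat → SW at lon 160°, lat -50°.
Square 5, 0: +5·2° lon, +0·1° lat → SW at lon 170°, lat -50°.
Subsquare h=7, m=12: +7·0.0833333° lon, +12·0.0416667° lat → SW at lon 170.583°, lat -49.5°.
Cell spans 0.0833333° lon × 0.0416667° lat.
south -49.5000, north -49.4583.

-49.5000, -49.4583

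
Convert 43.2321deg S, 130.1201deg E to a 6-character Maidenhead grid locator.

PE56bs

Add 180° to longitude and 90° to latitude: 310.1201, 46.7679.
Field: 310.1201/20 → 15 → P, 46.7679/10 → 4 → E; chars PE.
Square: 10.1201/2 → 5, 6.7679/1 → 6; chars 56.
Subsquare: 0.1201/0.0833333 → 1 → b, 0.7679/0.0416667 → 18 → s; chars bs.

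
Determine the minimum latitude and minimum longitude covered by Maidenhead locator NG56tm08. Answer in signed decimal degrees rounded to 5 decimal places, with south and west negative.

-23.46667, 91.58333

Field N=13, G=6: +13·20° lon, +6·10° lat → SW at lon 80°, lat -30°.
Square 5, 6: +5·2° lon, +6·1° lat → SW at lon 90°, lat -24°.
Subsquare t=19, m=12: +19·0.0833333° lon, +12·0.0416667° lat → SW at lon 91.5833°, lat -23.5°.
Extended square 0, 8: +0·0.00833333° lon, +8·0.00416667° lat → SW at lon 91.5833°, lat -23.4667°.
latitude -23.46667, longitude 91.58333.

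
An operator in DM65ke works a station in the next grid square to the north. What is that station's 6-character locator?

Latitude subsquare e = 4; +1 → 5 = f.
The longitude characters are unchanged.

DM65kf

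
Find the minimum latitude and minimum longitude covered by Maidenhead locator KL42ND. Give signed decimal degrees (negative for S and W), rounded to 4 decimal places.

Field K=10, L=11: +10·20° lon, +11·10° lat → SW at lon 20°, lat 20°.
Square 4, 2: +4·2° lon, +2·1° lat → SW at lon 28°, lat 22°.
Subsquare n=13, d=3: +13·0.0833333° lon, +3·0.0416667° lat → SW at lon 29.0833°, lat 22.125°.
latitude 22.1250, longitude 29.0833.

22.1250, 29.0833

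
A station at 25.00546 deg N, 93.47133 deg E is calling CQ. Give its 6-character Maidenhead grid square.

NL65ra

Shift to the Maidenhead origin (180°W, 90°S): lon 273.4713, lat 115.0055.
Field: 273.4713/20 → 13 → N, 115.0055/10 → 11 → L; chars NL.
Square: 13.4713/2 → 6, 5.0055/1 → 5; chars 65.
Subsquare: 1.4713/0.0833333 → 17 → r, 0.0055/0.0416667 → 0 → a; chars ra.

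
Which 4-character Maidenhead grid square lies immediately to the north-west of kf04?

Longitude square 0; −1 → -1, wraps to 9, carry into field.
Longitude field K = 10; −1 → 9 = J.
Latitude square 4; +1 → 5.

JF95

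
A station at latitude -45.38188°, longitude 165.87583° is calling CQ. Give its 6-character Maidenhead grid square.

RE24wo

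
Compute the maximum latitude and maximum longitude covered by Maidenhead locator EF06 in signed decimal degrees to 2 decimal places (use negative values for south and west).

Field E=4, F=5: +4·20° lon, +5·10° lat → SW at lon -100°, lat -40°.
Square 0, 6: +0·2° lon, +6·1° lat → SW at lon -100°, lat -34°.
Cell spans 2° lon × 1° lat. NE corner is SW corner plus one full cell.
latitude -33.00, longitude -98.00.

-33.00, -98.00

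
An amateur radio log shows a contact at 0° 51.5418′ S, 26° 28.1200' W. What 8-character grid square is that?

Offset from 180°W / 90°S: lon 153.53133°, lat 89.14097°.
Field: 153.53133/20 → 7 → H, 89.14097/10 → 8 → I; chars HI.
Square: 13.53133/2 → 6, 9.14097/1 → 9; chars 69.
Subsquare: 1.53133/0.0833333 → 18 → s, 0.14097/0.0416667 → 3 → d; chars sd.
Extended square: 0.03133/0.00833333 → 3, 0.01597/0.00416667 → 3; chars 33.

HI69sd33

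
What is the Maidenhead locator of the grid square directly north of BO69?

BP60

Latitude square 9; +1 → 10, wraps to 0, carry into field.
Latitude field O = 14; +1 → 15 = P.
The longitude characters are unchanged.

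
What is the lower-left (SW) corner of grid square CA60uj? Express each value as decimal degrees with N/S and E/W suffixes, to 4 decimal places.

Field C=2, A=0: +2·20° lon, +0·10° lat → SW at lon -140°, lat -90°.
Square 6, 0: +6·2° lon, +0·1° lat → SW at lon -128°, lat -90°.
Subsquare u=20, j=9: +20·0.0833333° lon, +9·0.0416667° lat → SW at lon -126.333°, lat -89.625°.
latitude 89.6250° S, longitude 126.3333° W.

89.6250° S, 126.3333° W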